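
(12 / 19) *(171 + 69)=2880 / 19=151.58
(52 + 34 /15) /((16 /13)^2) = 68783 /1920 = 35.82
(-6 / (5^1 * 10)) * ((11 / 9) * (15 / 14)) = -11 / 70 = -0.16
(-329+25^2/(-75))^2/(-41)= -1024144/369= -2775.46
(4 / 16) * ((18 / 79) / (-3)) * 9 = -27 / 158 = -0.17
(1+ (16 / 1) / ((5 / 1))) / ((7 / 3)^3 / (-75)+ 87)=8505 / 175832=0.05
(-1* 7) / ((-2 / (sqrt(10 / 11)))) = 7* sqrt(110) / 22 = 3.34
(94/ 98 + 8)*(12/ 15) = 1756/ 245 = 7.17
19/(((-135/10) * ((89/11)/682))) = -285076/2403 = -118.63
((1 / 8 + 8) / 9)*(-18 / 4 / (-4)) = 65 / 64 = 1.02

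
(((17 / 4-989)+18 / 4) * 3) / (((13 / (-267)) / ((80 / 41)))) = 62814420 / 533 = 117850.69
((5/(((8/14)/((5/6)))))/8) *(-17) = -15.49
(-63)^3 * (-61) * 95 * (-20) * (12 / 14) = -24840383400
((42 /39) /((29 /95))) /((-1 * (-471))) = 1330 /177567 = 0.01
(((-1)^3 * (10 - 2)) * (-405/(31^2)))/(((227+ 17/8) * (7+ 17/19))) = 5472/2935855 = 0.00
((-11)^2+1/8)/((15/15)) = 969/8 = 121.12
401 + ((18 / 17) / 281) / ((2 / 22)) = 1915775 / 4777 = 401.04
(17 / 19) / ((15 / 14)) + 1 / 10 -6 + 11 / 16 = -19961 / 4560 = -4.38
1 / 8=0.12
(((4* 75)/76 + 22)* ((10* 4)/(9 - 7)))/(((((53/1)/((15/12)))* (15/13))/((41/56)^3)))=2208573445/530535936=4.16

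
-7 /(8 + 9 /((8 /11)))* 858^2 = -41225184 /163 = -252915.24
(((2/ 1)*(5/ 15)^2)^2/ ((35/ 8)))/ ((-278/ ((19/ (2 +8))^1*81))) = -152/ 24325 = -0.01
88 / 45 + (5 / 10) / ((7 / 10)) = 841 / 315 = 2.67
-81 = -81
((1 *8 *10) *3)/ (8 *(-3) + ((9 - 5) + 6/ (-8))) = -960/ 83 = -11.57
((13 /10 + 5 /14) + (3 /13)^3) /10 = 128371 /768950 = 0.17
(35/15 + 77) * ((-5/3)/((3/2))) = -2380/27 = -88.15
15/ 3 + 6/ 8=23/ 4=5.75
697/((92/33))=250.01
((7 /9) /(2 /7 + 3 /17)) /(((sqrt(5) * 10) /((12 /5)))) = 1666 * sqrt(5) /20625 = 0.18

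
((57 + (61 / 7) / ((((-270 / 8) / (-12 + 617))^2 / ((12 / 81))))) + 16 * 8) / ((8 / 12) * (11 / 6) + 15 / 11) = 909127439 / 3919104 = 231.97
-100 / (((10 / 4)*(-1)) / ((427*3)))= 51240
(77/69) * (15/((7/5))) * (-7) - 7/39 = -75236/897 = -83.88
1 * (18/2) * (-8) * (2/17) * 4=-576/17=-33.88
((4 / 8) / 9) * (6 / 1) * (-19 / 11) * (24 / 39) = -152 / 429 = -0.35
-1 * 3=-3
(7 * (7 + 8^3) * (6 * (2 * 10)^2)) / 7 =1245600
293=293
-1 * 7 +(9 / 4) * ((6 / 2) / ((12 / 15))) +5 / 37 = 1.57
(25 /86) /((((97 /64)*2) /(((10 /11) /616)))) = 500 /3532837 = 0.00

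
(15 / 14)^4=50625 / 38416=1.32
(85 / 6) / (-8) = -85 / 48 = -1.77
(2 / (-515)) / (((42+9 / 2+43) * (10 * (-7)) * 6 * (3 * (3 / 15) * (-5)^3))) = -1 / 725956875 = -0.00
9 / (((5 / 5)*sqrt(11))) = 9*sqrt(11) / 11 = 2.71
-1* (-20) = 20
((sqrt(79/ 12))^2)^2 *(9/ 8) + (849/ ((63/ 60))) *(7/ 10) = 78689/ 128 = 614.76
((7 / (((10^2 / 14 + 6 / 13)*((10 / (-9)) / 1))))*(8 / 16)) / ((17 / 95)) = -108927 / 47056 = -2.31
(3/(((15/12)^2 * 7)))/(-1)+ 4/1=652/175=3.73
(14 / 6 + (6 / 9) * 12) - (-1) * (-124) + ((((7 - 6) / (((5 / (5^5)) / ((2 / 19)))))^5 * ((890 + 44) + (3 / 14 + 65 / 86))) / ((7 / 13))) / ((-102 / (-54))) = 301454241913115610982379 / 266074170243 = 1132970711278.75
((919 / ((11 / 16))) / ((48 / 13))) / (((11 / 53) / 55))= 3165955 / 33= 95938.03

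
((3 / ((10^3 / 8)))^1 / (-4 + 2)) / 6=-1 / 500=-0.00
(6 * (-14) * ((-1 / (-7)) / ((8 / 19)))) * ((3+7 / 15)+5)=-2413 / 10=-241.30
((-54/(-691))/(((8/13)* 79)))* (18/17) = 3159/1856026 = 0.00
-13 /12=-1.08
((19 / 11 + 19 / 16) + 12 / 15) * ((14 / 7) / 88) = 3269 / 38720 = 0.08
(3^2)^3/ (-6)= -243/ 2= -121.50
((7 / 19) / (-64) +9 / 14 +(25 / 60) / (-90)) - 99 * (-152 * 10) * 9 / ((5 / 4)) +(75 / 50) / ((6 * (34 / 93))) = 4233076402421 / 3907008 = 1083457.32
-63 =-63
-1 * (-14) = 14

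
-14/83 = -0.17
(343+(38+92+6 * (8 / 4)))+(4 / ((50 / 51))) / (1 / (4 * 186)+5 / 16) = 498.00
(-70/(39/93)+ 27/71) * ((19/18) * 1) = -2920661/16614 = -175.80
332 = 332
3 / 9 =1 / 3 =0.33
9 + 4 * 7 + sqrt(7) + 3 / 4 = sqrt(7) + 151 / 4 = 40.40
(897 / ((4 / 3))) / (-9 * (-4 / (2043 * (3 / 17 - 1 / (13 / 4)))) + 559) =1362681 / 1132004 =1.20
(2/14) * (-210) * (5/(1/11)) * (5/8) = -4125/4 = -1031.25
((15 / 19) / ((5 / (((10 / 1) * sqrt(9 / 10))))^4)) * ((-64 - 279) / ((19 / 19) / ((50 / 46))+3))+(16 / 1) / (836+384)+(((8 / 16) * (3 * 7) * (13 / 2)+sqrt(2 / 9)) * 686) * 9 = 2058 * sqrt(2)+4873366097 / 11590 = 423390.70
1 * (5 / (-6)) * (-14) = 35 / 3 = 11.67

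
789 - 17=772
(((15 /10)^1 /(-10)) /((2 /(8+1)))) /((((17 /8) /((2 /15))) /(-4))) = 72 /425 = 0.17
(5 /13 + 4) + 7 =148 /13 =11.38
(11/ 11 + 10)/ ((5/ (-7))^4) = 26411/ 625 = 42.26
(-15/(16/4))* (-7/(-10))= -21/8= -2.62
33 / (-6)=-11 / 2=-5.50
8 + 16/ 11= 9.45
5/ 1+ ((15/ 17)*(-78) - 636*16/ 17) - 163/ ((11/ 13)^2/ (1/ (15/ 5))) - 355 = -6746747/ 6171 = -1093.30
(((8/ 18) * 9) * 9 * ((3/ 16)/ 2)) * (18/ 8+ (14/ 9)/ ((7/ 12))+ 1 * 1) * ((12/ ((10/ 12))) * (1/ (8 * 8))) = 5751/ 1280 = 4.49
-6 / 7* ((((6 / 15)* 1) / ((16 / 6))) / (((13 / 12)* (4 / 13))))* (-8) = 3.09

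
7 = 7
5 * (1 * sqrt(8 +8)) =20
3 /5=0.60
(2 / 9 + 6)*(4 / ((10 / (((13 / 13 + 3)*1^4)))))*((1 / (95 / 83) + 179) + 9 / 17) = 43508416 / 24225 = 1796.01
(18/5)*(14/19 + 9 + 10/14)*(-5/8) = -6255/266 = -23.52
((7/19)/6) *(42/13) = 49/247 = 0.20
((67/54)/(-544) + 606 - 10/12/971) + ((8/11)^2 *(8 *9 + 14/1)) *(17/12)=2313958913863/3451415616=670.44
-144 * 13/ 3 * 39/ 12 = -2028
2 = 2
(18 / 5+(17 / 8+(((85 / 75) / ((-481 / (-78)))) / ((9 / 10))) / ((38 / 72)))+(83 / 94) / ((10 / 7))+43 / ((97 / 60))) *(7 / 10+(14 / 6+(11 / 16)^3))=176316120632947 / 1575310295040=111.92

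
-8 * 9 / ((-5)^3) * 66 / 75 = 1584 / 3125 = 0.51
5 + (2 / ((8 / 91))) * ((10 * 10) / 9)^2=2813.64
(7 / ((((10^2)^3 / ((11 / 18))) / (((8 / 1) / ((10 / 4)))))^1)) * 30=77 / 187500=0.00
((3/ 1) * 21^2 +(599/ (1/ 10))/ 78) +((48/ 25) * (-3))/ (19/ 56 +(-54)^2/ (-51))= 73853309632/ 52756275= 1399.90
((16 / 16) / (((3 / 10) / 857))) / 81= 8570 / 243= 35.27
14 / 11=1.27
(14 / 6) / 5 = 0.47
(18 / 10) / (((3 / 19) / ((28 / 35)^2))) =912 / 125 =7.30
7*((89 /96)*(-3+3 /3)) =-623 /48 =-12.98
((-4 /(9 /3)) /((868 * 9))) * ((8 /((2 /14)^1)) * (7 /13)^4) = -19208 /23905557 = -0.00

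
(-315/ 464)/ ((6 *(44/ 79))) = -8295/ 40832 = -0.20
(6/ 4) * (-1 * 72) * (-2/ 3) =72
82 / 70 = 41 / 35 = 1.17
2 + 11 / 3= 17 / 3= 5.67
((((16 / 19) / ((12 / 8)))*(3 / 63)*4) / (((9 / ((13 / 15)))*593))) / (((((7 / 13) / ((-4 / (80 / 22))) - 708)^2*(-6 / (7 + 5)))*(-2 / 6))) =17013568 / 81967235995117305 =0.00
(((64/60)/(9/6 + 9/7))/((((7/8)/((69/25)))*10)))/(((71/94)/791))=218898176/1730625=126.49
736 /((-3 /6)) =-1472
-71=-71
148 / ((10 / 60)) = 888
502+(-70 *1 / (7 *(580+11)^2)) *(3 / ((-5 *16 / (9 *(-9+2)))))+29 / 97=15127125219 / 30115784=502.30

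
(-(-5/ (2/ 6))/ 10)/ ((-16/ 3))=-9/ 32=-0.28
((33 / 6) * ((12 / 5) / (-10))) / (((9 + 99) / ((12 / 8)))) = -11 / 600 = -0.02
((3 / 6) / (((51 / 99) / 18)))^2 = 88209 / 289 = 305.22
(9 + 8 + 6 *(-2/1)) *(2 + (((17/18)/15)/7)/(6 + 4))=37817/3780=10.00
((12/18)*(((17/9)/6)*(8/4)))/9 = 34/729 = 0.05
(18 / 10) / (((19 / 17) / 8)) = 1224 / 95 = 12.88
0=0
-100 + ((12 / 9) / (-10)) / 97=-145502 / 1455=-100.00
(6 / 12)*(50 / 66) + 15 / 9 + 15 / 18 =95 / 33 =2.88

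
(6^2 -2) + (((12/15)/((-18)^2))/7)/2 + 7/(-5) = 32.60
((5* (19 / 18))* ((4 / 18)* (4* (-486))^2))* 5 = 22161600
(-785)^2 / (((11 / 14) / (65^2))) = 36449708750 / 11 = 3313609886.36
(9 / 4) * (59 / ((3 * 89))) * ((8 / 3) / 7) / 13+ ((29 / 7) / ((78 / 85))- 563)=-558.47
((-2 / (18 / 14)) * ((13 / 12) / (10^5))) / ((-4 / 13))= 1183 / 21600000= 0.00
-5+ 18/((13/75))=1285/13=98.85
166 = 166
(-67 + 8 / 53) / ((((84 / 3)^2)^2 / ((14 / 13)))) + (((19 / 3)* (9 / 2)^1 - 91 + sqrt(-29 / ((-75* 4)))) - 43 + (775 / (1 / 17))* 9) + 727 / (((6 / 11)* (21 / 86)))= sqrt(87) / 30 + 33739174697009 / 272248704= 123928.08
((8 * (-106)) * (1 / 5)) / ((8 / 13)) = -1378 / 5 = -275.60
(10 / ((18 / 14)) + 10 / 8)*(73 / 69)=23725 / 2484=9.55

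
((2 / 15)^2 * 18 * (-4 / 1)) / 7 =-32 / 175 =-0.18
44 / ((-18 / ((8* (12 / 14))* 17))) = -5984 / 21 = -284.95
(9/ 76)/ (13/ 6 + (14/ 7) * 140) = 27/ 64334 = 0.00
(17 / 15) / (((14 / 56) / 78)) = 1768 / 5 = 353.60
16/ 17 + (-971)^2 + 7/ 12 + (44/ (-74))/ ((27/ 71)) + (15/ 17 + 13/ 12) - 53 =16011401324/ 16983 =942789.93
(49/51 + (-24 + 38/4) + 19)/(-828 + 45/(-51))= -557/84546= -0.01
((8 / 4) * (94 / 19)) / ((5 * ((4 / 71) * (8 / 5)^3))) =83425 / 9728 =8.58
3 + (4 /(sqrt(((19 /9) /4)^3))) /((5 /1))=864*sqrt(19) /1805 + 3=5.09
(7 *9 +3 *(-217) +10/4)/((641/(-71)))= 83141/1282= 64.85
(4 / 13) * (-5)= -20 / 13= -1.54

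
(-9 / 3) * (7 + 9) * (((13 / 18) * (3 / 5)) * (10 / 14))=-104 / 7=-14.86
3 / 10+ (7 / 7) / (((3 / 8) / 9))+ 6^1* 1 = 303 / 10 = 30.30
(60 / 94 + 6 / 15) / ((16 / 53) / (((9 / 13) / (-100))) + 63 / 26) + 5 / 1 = 597103987 / 120026015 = 4.97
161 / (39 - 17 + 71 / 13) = 299 / 51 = 5.86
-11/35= -0.31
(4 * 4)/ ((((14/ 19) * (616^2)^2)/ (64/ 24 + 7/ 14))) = 361/ 755930993664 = 0.00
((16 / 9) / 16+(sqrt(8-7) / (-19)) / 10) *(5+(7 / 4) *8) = 181 / 90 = 2.01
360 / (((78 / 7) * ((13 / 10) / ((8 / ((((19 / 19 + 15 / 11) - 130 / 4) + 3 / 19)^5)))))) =-142922114065561600 / 17405804441888072129673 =-0.00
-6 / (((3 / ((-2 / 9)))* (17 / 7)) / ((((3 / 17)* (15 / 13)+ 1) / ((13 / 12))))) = 29792 / 146523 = 0.20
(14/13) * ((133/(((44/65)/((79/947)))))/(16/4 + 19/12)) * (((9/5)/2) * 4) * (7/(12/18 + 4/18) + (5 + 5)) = 25815699/126898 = 203.44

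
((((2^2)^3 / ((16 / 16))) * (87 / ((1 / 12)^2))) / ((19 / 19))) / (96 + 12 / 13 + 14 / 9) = 46904832 / 5761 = 8141.79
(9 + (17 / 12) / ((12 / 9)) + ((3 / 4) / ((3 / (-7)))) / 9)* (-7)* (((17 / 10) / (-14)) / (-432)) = -24157 / 1244160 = -0.02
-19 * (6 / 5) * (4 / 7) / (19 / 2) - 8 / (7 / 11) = -488 / 35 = -13.94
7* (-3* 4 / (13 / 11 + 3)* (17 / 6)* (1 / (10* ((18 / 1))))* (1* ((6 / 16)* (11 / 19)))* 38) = -14399 / 5520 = -2.61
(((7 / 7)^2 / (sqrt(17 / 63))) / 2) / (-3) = -sqrt(119) / 34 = -0.32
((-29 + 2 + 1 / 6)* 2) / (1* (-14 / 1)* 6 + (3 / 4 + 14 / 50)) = 16100 / 24891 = 0.65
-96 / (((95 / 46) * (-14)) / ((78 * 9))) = 1550016 / 665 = 2330.85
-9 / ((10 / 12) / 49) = -2646 / 5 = -529.20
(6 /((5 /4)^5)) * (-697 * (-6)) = 25694208 /3125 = 8222.15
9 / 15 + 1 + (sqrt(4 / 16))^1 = 21 / 10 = 2.10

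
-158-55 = -213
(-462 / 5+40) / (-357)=262 / 1785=0.15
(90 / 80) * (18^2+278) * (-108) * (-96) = 7021728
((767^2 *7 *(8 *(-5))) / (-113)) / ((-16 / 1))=-20590115 / 226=-91106.70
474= 474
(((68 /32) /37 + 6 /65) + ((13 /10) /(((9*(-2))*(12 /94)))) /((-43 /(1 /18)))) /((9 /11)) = 665511319 /3618697680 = 0.18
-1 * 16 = -16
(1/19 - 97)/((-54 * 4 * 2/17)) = 3.82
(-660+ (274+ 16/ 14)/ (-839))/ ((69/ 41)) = -53000782/ 135079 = -392.37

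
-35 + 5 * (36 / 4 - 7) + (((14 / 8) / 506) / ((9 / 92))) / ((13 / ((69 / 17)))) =-364489 / 14586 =-24.99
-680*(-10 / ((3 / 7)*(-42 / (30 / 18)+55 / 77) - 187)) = -833000 / 24193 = -34.43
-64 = -64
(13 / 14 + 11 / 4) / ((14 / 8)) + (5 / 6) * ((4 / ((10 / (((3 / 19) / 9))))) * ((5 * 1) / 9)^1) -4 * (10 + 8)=-5270830 / 75411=-69.89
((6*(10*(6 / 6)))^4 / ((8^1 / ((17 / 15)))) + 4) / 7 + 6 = 1836046 / 7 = 262292.29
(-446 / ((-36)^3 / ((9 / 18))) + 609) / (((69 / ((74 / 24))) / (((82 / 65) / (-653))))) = -43103623859 / 819849962880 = -0.05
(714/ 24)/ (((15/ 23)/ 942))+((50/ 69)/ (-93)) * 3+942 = 939296431/ 21390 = 43912.88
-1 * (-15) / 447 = 5 / 149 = 0.03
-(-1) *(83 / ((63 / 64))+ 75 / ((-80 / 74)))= 7531 / 504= 14.94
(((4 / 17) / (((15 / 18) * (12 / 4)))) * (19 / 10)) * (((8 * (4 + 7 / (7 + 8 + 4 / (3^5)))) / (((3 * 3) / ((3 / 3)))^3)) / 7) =9908576 / 7913859975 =0.00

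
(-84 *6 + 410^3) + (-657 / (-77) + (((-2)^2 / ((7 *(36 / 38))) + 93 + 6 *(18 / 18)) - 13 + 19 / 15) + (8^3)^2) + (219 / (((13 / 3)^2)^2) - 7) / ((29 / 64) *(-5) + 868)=1045038751243620026 / 15105484485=69182736.39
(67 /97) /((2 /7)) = 469 /194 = 2.42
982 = 982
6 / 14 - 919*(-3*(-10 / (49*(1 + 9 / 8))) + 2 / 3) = -877.02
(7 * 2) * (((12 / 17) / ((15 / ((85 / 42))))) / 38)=2 / 57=0.04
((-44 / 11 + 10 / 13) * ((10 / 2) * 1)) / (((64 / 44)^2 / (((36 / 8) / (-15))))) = 7623 / 3328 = 2.29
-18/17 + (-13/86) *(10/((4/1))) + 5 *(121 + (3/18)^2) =7943513/13158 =603.70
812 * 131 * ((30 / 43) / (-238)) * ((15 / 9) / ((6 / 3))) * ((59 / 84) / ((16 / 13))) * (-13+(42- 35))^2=-5338.52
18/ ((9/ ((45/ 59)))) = 90/ 59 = 1.53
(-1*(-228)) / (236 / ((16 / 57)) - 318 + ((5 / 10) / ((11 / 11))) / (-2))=24 / 55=0.44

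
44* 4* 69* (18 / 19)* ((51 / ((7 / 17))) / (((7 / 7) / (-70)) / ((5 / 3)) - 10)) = -9475963200 / 66557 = -142373.65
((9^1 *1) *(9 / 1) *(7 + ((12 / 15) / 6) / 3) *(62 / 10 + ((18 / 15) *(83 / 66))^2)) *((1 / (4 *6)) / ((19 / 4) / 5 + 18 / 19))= 231680718 / 2181025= 106.23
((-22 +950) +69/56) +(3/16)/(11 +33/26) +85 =4529629/4466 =1014.25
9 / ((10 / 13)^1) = 117 / 10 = 11.70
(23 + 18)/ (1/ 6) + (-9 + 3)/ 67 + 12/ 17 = 280896/ 1139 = 246.62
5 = 5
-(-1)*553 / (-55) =-553 / 55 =-10.05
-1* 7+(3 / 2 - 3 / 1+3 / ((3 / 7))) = -3 / 2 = -1.50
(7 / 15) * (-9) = -4.20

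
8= 8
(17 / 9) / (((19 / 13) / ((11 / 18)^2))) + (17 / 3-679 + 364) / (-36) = 502805 / 55404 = 9.08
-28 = -28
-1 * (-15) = 15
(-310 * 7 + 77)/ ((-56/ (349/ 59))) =104351/ 472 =221.08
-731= -731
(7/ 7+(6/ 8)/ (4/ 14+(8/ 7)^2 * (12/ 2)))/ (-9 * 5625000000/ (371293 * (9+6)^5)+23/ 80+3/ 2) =19370355810/ 28513654703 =0.68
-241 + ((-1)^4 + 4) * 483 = 2174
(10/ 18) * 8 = 40/ 9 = 4.44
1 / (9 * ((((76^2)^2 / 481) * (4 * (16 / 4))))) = 481 / 4804153344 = 0.00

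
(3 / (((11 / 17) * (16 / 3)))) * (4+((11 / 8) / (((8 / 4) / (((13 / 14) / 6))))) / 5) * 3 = 4134519 / 394240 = 10.49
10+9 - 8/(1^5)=11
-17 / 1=-17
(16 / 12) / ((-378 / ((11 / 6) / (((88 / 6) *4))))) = -1 / 9072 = -0.00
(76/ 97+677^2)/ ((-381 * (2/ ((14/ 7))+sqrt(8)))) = 44457989/ 258699 - 88915978 * sqrt(2)/ 258699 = -314.22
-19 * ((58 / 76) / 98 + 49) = -182505 / 196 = -931.15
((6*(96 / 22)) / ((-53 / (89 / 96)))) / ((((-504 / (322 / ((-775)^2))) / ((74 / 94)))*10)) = 75739 / 1974927075000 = 0.00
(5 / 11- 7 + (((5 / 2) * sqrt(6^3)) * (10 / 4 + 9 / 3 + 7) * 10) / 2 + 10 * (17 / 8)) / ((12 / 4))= 647 / 132 + 625 * sqrt(6) / 2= 770.37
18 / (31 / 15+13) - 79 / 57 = -1232 / 6441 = -0.19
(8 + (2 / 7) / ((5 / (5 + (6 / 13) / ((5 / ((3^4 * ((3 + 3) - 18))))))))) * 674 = 2128.95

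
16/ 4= 4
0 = 0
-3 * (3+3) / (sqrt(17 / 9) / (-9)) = 486 * sqrt(17) / 17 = 117.87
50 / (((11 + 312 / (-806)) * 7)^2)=48050 / 5303809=0.01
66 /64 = 1.03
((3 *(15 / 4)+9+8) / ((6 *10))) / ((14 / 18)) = 339 / 560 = 0.61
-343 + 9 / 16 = -5479 / 16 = -342.44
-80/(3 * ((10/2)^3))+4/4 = 59/75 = 0.79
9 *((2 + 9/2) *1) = 117/2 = 58.50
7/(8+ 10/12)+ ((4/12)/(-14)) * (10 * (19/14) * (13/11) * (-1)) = 201283/171402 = 1.17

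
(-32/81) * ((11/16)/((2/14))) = -1.90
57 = 57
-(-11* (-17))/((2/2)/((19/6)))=-592.17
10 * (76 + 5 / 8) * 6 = 9195 / 2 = 4597.50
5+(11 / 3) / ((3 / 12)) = 59 / 3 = 19.67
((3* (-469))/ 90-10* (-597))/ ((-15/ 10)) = -3969.58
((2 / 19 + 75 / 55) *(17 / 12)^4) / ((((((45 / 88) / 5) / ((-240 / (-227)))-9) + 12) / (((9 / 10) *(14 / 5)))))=179486629 / 37279710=4.81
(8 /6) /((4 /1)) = 1 /3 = 0.33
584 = 584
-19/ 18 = -1.06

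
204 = 204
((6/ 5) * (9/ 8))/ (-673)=-27/ 13460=-0.00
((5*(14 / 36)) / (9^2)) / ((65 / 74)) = 259 / 9477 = 0.03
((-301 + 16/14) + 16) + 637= 2472/7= 353.14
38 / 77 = 0.49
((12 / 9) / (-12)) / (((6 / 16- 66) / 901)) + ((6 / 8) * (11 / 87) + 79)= 44188003 / 548100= 80.62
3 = 3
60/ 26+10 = 160/ 13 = 12.31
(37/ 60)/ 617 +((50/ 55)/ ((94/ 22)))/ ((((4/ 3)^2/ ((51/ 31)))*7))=21994951/ 755133960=0.03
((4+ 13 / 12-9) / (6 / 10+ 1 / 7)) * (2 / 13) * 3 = -1645 / 676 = -2.43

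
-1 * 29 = -29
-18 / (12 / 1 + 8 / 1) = -9 / 10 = -0.90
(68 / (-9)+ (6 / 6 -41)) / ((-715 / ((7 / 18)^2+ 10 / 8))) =48578 / 521235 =0.09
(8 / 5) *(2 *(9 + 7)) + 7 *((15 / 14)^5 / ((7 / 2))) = 72638347 / 1344560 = 54.02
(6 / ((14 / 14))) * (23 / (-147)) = -46 / 49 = -0.94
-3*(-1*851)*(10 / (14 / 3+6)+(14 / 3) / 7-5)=-138713 / 16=-8669.56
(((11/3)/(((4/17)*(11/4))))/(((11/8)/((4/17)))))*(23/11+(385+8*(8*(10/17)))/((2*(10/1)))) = 138968/6171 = 22.52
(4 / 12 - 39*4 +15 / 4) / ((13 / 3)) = -1823 / 52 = -35.06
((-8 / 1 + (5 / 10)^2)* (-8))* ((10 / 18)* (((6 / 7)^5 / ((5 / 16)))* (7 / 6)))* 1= 142848 / 2401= 59.50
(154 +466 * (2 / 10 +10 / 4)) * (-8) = -56488 / 5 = -11297.60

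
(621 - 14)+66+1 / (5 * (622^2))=1301864661 / 1934420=673.00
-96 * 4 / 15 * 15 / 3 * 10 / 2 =-640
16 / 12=1.33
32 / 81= 0.40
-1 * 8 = -8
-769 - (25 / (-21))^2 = -339754 / 441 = -770.42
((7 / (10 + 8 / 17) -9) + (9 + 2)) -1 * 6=-593 / 178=-3.33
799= 799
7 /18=0.39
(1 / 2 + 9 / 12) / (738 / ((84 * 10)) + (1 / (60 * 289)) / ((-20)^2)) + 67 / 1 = 2918669269 / 42656407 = 68.42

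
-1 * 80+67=-13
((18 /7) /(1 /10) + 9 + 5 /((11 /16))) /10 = 3233 /770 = 4.20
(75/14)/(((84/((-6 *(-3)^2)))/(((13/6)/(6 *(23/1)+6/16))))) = -325/6027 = -0.05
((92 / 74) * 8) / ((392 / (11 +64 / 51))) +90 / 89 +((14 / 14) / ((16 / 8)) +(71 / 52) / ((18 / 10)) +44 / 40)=23625725411 / 6418781460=3.68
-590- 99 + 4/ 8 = -1377/ 2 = -688.50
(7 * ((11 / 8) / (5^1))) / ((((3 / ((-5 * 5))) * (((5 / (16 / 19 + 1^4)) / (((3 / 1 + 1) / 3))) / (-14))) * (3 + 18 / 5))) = 8575 / 513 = 16.72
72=72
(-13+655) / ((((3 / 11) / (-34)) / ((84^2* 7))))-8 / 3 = -11859414344 / 3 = -3953138114.67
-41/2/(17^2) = -41/578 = -0.07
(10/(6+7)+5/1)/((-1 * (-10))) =15/26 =0.58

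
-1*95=-95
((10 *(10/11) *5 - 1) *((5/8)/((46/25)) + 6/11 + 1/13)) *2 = 24756603/289432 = 85.54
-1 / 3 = -0.33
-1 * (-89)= 89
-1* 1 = -1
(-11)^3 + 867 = -464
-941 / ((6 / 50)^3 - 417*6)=14703125 / 39093723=0.38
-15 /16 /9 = -5 /48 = -0.10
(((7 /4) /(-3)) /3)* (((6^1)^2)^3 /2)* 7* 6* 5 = -952560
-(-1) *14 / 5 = 14 / 5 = 2.80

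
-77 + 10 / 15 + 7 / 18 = -1367 / 18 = -75.94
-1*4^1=-4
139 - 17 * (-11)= 326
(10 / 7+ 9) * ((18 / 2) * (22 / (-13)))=-14454 / 91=-158.84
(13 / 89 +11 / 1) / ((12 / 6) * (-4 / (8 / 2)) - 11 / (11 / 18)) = -248 / 445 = -0.56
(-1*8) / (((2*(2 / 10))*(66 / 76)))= -760 / 33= -23.03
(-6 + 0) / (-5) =6 / 5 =1.20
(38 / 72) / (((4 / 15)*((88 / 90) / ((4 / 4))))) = 1425 / 704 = 2.02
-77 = -77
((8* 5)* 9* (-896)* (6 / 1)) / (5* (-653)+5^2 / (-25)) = 967680 / 1633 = 592.58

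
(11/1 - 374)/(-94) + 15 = 1773/94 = 18.86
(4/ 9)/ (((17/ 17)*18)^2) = 1/ 729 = 0.00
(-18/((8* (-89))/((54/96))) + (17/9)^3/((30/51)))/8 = 238163053/166095360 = 1.43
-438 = -438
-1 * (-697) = 697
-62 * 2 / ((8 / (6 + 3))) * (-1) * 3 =837 / 2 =418.50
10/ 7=1.43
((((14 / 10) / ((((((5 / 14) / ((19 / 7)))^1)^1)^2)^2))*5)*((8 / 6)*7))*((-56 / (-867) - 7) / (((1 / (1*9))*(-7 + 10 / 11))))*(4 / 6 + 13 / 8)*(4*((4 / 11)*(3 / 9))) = 54063522975616 / 21783375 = 2481870.83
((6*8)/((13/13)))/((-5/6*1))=-288/5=-57.60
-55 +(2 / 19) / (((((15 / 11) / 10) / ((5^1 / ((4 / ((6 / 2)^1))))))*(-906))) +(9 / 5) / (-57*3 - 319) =-579969044 / 10543575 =-55.01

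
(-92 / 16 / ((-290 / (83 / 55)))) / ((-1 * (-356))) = 1909 / 22712800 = 0.00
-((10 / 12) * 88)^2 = -48400 / 9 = -5377.78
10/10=1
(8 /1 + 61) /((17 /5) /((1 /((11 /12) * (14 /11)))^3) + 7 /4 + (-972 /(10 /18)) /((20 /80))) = -74520 /7550551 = -0.01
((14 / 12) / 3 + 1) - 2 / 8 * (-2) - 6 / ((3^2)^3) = 457 / 243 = 1.88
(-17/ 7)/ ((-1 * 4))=17/ 28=0.61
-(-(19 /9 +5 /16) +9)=-947 /144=-6.58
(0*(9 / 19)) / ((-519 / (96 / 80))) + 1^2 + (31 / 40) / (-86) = 3409 / 3440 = 0.99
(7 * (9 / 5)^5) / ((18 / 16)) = 117.57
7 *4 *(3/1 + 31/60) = 1477/15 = 98.47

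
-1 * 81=-81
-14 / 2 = -7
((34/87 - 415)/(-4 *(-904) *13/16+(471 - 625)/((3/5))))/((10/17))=-613207/2332760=-0.26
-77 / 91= -11 / 13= -0.85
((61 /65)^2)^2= 13845841 /17850625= 0.78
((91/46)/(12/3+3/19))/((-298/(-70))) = 60515/541466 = 0.11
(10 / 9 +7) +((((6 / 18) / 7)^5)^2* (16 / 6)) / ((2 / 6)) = 135292367934305 / 16679880978201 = 8.11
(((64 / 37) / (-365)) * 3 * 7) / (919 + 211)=-672 / 7630325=-0.00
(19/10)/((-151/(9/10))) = -171/15100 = -0.01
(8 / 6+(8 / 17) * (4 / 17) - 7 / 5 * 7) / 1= -36223 / 4335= -8.36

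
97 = 97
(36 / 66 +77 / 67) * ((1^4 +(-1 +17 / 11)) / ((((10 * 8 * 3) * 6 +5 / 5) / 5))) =106165 / 11682187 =0.01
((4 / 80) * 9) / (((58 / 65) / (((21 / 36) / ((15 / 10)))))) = 91 / 464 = 0.20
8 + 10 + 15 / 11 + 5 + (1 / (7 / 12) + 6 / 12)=4093 / 154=26.58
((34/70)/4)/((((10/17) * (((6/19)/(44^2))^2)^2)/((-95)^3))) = -141760258344560673410560/567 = -250018092318449159454.25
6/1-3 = 3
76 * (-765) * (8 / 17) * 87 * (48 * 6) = -685532160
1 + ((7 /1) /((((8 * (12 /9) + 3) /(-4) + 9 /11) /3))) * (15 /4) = -1436 /49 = -29.31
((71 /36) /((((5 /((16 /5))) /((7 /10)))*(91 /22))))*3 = 3124 /4875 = 0.64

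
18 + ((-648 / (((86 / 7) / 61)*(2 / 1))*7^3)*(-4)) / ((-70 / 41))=-277937262 / 215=-1292731.45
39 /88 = 0.44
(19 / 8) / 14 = 19 / 112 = 0.17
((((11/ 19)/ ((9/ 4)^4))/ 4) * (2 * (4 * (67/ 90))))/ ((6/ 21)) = 660352/ 5609655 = 0.12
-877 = -877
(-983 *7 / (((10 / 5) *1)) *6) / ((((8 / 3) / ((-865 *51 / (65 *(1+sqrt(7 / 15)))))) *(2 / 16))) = 8195993505 / 104 - 546399567 *sqrt(105) / 104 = 24971769.65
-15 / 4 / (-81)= 5 / 108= 0.05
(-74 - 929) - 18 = -1021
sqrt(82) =9.06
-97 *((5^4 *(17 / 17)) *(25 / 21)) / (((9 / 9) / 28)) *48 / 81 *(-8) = 776000000 / 81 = 9580246.91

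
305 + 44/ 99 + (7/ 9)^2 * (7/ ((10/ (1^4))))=305.87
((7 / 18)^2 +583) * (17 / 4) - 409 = 2681933 / 1296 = 2069.39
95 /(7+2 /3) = 285 /23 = 12.39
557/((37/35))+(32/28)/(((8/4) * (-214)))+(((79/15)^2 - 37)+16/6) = 3244252133/6235425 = 520.29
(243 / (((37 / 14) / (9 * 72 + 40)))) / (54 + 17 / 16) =37449216 / 32597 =1148.85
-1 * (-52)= 52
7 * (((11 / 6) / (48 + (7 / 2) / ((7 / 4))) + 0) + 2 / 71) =9667 / 21300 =0.45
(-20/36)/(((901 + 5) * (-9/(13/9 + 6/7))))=725/4623318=0.00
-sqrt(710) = -26.65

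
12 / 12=1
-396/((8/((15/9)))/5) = -825/2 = -412.50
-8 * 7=-56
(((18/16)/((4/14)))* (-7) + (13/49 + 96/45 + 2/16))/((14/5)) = -294457/32928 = -8.94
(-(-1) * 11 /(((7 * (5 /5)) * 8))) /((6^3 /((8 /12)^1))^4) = 11 /617117792256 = 0.00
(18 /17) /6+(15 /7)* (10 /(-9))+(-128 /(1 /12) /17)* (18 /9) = -65299 /357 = -182.91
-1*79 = -79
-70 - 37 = -107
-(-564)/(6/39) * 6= 21996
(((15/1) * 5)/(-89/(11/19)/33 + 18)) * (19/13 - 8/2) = -898425/62959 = -14.27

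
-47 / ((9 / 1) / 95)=-4465 / 9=-496.11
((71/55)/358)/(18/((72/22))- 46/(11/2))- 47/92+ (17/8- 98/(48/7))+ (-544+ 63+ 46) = -2322297937/5187420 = -447.68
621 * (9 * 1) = 5589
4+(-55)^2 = 3029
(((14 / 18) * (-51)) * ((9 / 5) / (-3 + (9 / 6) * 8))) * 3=-119 / 5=-23.80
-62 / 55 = -1.13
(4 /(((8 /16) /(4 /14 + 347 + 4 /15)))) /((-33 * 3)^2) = 291944 /1029105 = 0.28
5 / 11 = 0.45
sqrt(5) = 2.24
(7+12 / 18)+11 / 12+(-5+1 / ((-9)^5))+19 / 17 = 18875929 / 4015332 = 4.70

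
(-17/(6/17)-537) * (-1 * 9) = 10533/2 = 5266.50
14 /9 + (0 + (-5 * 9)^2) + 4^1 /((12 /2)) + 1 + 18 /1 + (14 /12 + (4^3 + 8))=38149 /18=2119.39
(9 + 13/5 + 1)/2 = 63/10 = 6.30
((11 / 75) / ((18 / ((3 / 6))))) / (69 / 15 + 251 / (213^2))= 55451 / 62684520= 0.00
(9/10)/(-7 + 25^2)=3/2060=0.00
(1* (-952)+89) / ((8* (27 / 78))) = -11219 / 36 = -311.64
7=7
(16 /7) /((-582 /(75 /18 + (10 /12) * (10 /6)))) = -400 /18333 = -0.02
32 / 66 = 16 / 33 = 0.48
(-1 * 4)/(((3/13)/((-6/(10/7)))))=364/5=72.80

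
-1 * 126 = -126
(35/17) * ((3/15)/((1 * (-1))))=-7/17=-0.41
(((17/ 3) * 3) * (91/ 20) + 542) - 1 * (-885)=30087/ 20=1504.35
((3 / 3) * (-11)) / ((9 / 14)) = -17.11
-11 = -11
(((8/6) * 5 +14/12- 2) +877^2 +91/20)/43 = 46148363/2580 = 17886.96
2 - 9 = -7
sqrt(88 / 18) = 2 * sqrt(11) / 3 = 2.21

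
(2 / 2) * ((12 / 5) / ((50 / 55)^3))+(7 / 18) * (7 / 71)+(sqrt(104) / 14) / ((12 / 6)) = sqrt(26) / 14+1291076 / 399375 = 3.60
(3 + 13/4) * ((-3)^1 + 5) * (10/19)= 125/19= 6.58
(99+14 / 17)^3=4887035873 / 4913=994715.22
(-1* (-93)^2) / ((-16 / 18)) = 77841 / 8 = 9730.12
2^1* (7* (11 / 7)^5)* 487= 156863674 / 2401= 65332.64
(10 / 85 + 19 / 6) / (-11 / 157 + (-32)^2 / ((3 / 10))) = 52595 / 54659998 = 0.00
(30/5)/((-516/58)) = -29/43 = -0.67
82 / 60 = 41 / 30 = 1.37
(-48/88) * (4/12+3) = -20/11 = -1.82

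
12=12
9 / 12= 0.75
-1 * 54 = -54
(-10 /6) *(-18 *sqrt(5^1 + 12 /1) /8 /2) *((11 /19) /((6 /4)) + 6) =455 *sqrt(17) /38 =49.37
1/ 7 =0.14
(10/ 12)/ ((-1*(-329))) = 5/ 1974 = 0.00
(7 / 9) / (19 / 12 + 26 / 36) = 28 / 83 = 0.34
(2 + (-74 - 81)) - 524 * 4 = -2249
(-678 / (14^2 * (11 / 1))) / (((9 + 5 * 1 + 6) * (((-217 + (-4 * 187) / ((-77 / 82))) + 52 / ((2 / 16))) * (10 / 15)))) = -339 / 14309680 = -0.00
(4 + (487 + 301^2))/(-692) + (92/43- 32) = -1201371/7439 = -161.50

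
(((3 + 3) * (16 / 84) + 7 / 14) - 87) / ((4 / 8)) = -1195 / 7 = -170.71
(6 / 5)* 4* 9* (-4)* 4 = -3456 / 5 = -691.20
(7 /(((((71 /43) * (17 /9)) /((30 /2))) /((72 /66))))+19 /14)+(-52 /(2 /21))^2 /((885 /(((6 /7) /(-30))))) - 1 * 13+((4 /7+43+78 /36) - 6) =22700252618 /411255075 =55.20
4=4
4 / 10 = 2 / 5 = 0.40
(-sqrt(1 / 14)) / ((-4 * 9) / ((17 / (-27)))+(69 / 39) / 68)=-0.00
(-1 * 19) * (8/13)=-152/13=-11.69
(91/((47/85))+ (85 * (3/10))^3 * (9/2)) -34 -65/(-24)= 168634805/2256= 74749.47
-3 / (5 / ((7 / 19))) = -0.22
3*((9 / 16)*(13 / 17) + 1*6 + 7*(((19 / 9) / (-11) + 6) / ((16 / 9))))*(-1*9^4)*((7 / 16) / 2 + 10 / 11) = -42813733329 / 65824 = -650427.40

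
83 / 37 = 2.24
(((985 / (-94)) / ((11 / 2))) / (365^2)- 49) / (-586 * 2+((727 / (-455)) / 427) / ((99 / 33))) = 78685189759722 / 1882022727116191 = 0.04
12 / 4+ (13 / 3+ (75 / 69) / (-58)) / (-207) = 2467975 / 828414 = 2.98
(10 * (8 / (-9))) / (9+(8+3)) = -4 / 9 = -0.44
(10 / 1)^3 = 1000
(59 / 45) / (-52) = -59 / 2340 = -0.03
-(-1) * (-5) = -5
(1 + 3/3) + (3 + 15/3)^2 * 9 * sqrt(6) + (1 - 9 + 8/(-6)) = -22/3 + 576 * sqrt(6) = 1403.57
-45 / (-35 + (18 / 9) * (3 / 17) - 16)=255 / 287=0.89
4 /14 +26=26.29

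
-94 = -94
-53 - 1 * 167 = -220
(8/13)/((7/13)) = 8/7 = 1.14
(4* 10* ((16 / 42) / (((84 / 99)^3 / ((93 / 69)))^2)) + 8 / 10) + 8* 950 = 1069965162176307 / 139409359040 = 7674.99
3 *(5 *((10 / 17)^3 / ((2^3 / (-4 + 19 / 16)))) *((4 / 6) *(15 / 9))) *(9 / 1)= -10.73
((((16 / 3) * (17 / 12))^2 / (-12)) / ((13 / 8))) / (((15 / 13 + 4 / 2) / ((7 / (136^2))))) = -7 / 19926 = -0.00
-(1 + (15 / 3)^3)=-126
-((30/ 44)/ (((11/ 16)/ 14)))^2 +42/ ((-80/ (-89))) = -85531971/ 585640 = -146.05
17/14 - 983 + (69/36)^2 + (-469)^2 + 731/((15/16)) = 1107603611/5040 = 219762.62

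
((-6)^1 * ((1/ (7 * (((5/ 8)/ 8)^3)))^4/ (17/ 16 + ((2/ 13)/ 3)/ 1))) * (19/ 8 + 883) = -15653908201541546218748903424/ 407396240234375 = -38424282444373.70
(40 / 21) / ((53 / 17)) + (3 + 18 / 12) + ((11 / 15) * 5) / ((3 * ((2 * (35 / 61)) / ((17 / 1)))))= 387613 / 16695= 23.22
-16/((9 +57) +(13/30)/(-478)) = -229440/946427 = -0.24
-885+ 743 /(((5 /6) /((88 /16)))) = 20094 /5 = 4018.80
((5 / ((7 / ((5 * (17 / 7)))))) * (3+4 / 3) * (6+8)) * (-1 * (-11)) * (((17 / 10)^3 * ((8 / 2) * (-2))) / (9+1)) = -11943503 / 525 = -22749.53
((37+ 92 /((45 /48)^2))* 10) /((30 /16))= 510032 /675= 755.60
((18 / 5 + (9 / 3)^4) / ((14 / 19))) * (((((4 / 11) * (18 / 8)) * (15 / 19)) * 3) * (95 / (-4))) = -3254985 / 616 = -5284.07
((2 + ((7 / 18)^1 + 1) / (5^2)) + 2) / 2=2.03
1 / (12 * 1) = 0.08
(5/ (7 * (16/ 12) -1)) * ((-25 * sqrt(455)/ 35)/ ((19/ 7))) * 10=-30 * sqrt(455)/ 19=-33.68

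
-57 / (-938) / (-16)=-57 / 15008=-0.00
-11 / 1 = -11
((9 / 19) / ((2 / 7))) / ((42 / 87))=261 / 76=3.43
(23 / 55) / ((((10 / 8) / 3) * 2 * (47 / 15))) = 414 / 2585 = 0.16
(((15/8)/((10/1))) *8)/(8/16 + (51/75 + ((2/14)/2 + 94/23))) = 12075/42974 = 0.28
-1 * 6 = -6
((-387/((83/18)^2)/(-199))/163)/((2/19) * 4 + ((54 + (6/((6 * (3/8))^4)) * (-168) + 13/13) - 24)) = -1736749188/24480995200615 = -0.00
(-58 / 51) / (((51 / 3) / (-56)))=3248 / 867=3.75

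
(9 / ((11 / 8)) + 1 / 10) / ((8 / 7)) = 5.81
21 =21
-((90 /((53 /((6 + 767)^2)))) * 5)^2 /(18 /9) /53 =-36150391716401250 /148877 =-242820527794.09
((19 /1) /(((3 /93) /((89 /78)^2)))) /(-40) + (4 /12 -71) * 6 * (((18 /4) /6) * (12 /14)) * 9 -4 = -4218450283 /1703520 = -2476.31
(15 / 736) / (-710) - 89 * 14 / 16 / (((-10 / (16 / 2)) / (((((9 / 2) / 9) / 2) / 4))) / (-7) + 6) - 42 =-164560769 / 3239872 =-50.79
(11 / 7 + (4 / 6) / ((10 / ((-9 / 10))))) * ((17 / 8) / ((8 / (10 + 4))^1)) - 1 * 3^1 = 4193 / 1600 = 2.62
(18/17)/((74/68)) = 36/37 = 0.97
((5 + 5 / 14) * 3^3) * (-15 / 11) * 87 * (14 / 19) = -2642625 / 209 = -12644.14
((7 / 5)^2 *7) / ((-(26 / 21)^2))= -151263 / 16900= -8.95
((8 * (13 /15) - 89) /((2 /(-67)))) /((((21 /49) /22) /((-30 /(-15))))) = 282254.62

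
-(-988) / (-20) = -247 / 5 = -49.40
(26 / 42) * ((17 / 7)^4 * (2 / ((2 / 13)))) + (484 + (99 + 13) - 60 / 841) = 37140551305 / 42404061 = 875.87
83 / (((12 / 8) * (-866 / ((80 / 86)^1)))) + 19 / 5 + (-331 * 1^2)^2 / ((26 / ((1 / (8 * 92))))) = 50589797773 / 5344397760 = 9.47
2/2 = 1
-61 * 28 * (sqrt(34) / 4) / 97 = -427 * sqrt(34) / 97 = -25.67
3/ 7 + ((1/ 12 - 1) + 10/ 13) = 307/ 1092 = 0.28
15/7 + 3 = 36/7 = 5.14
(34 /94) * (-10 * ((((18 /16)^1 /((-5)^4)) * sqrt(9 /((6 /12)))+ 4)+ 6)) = -1700 /47-459 * sqrt(2) /23500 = -36.20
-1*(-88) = 88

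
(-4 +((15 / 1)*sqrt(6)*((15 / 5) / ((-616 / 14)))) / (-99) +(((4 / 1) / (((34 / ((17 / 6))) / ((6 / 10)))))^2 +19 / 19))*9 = -666 / 25 +45*sqrt(6) / 484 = -26.41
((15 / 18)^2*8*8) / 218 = 200 / 981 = 0.20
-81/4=-20.25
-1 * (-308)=308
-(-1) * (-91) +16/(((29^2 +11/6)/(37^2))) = -328763/5057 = -65.01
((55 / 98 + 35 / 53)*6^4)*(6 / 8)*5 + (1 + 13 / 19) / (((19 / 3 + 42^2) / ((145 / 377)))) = 20226054888510 / 3406788749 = 5936.99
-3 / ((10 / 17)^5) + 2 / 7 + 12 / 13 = -376620961 / 9100000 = -41.39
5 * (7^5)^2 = 1412376245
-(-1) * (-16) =-16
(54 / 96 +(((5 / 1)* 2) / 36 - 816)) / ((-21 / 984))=687529 / 18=38196.06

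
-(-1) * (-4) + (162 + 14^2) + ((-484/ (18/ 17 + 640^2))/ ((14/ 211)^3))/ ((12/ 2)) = 10126530955885/ 28660605288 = 353.33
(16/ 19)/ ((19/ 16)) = 256/ 361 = 0.71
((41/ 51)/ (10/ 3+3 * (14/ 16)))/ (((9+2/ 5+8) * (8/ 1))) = 205/ 211497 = 0.00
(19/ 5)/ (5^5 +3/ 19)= 361/ 296890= 0.00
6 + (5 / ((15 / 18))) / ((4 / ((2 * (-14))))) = -36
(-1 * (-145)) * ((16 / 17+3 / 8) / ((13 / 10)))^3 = 103953019375 / 690807104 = 150.48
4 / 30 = 2 / 15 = 0.13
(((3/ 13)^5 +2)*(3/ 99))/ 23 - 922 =-259829355985/ 281811387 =-922.00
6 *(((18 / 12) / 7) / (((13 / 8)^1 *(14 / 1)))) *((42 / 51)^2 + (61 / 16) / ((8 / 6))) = 0.20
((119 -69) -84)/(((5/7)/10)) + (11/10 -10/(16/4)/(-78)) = -370397/780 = -474.87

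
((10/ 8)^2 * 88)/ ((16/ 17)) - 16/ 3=13513/ 96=140.76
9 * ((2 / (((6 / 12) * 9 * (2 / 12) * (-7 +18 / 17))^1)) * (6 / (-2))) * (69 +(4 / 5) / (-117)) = 5489096 / 6565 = 836.12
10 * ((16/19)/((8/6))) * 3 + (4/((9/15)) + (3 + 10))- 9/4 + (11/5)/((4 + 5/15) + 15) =1205957/33060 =36.48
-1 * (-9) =9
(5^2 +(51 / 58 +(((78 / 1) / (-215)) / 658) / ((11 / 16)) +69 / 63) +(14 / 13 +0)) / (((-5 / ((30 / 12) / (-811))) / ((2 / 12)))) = 49369971397 / 17128595123640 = 0.00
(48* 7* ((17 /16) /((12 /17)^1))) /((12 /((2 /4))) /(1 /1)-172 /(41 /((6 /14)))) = 580601 /25488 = 22.78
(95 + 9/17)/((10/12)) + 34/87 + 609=5354173/7395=724.03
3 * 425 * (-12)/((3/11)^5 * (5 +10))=-676016.54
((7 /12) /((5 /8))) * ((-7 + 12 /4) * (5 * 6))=-112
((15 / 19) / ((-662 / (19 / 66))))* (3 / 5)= -3 / 14564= -0.00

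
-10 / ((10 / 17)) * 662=-11254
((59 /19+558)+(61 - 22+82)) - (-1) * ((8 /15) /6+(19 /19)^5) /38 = 1166449 /1710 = 682.13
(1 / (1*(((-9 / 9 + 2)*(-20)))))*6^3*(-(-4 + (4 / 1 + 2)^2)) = 345.60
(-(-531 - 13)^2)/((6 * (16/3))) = -9248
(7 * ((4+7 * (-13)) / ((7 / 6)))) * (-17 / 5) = 8874 / 5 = 1774.80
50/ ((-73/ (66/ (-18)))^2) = 6050/ 47961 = 0.13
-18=-18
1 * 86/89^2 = 86/7921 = 0.01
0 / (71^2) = 0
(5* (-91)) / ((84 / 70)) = -2275 / 6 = -379.17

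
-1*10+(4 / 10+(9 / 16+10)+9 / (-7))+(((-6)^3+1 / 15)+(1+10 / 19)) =-6854189 / 31920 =-214.73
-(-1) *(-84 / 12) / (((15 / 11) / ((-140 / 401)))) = 2156 / 1203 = 1.79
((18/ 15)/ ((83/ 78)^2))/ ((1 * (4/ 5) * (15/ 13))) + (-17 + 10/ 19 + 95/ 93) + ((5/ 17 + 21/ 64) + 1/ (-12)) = -911535269129/ 66220374720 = -13.77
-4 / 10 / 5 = -2 / 25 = -0.08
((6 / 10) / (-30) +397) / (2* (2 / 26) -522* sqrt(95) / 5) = -875519541* sqrt(95) / 21873652600 -258037 / 4374730520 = -0.39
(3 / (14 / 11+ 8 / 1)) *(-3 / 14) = -33 / 476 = -0.07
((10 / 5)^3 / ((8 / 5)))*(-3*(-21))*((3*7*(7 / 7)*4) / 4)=6615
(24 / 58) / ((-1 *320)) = -3 / 2320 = -0.00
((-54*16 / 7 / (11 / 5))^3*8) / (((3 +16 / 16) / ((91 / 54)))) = -38817792000 / 65219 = -595191.46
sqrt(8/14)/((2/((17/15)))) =17*sqrt(7)/105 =0.43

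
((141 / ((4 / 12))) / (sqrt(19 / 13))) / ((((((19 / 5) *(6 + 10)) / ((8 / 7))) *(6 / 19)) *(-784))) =-705 *sqrt(247) / 417088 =-0.03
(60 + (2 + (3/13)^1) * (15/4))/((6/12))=3555/26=136.73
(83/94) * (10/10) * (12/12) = 83/94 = 0.88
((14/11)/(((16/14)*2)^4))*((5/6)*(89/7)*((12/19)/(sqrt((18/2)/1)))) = 1068445/10272768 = 0.10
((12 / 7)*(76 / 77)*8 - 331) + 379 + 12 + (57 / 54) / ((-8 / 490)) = 344747 / 38808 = 8.88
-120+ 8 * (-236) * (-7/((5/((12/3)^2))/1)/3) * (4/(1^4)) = 844024/15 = 56268.27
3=3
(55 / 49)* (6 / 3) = 110 / 49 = 2.24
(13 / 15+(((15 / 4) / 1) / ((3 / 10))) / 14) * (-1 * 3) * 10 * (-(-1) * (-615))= 32463.21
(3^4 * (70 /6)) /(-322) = -135 /46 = -2.93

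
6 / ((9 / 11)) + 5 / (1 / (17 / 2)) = 299 / 6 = 49.83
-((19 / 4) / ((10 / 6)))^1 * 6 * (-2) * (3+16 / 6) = 969 / 5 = 193.80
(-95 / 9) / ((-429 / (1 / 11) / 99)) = 95 / 429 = 0.22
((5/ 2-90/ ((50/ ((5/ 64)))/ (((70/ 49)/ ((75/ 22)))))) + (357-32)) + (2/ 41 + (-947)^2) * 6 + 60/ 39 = 1606175583091/ 298480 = 5381183.27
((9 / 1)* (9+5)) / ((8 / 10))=315 / 2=157.50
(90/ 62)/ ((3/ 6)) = 90/ 31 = 2.90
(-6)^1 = -6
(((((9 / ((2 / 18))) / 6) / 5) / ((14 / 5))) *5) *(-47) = -6345 / 28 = -226.61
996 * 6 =5976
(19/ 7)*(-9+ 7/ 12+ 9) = 19/ 12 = 1.58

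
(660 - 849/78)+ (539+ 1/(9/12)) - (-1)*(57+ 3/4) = 194563/156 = 1247.20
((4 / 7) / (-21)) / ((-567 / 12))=16 / 27783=0.00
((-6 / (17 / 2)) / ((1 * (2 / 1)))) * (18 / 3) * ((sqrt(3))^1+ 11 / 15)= -5.22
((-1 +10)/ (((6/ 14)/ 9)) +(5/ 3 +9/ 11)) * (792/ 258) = 25276/ 43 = 587.81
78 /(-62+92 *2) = 39 /61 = 0.64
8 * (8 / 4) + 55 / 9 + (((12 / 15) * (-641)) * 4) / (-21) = 37733 / 315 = 119.79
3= 3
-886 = -886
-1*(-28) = 28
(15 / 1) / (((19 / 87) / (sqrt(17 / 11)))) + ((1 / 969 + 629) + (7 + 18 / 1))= 1305 * sqrt(187) / 209 + 633727 / 969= 739.39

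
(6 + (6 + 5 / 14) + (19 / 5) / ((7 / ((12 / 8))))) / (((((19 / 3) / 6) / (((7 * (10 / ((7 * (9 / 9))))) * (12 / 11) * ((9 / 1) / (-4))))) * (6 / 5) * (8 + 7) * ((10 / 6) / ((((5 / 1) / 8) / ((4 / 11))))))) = -17.55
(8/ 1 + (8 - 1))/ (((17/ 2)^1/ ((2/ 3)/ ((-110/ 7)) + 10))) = 3286/ 187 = 17.57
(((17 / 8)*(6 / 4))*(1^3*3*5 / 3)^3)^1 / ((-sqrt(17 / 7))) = -375*sqrt(119) / 16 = -255.67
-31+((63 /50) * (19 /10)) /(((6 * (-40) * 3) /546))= -656309 /20000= -32.82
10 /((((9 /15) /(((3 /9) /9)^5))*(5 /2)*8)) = 0.00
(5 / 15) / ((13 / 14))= 14 / 39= 0.36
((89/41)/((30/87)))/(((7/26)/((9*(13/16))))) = 3925701/22960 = 170.98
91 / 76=1.20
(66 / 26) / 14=33 / 182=0.18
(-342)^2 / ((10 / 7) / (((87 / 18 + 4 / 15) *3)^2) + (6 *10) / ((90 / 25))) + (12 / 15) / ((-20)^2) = 191660773961 / 27320500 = 7015.27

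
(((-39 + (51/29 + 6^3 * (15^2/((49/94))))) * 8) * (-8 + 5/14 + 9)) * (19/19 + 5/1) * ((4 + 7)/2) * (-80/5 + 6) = -3321361454400/9947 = -333905846.43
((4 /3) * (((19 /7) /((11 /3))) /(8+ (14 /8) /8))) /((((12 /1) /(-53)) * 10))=-16112 /303765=-0.05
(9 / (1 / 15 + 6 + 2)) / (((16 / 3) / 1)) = 405 / 1936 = 0.21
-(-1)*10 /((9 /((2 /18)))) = 10 /81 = 0.12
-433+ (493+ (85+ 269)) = 414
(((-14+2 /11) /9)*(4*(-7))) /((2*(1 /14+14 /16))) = 119168 /5247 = 22.71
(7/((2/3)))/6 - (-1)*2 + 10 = 55/4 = 13.75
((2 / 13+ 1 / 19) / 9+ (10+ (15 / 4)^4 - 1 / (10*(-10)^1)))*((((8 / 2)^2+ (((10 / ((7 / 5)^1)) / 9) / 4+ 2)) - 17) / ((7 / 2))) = 148796660699 / 2091398400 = 71.15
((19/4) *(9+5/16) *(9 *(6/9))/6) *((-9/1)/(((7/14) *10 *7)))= -25479/2240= -11.37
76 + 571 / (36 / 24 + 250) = 39370 / 503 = 78.27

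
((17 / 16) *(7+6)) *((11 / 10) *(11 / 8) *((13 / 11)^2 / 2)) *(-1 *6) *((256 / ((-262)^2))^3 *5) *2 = -229472256 / 5053913144281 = -0.00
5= 5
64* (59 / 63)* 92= 347392 / 63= 5514.16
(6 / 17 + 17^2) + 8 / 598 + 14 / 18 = 13273222 / 45747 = 290.14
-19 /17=-1.12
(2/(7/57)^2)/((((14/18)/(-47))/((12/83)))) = -32983848/28469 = -1158.59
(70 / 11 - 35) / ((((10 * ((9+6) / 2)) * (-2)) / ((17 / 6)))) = 119 / 220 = 0.54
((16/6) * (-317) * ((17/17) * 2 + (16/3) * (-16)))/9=634000/81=7827.16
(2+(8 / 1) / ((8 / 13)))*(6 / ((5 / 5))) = 90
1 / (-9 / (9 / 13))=-1 / 13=-0.08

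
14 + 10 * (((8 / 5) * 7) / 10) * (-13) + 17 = -114.60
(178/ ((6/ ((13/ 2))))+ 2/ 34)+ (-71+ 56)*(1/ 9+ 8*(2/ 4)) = 13385/ 102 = 131.23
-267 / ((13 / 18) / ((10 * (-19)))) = 913140 / 13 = 70241.54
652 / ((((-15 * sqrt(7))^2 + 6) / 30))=12.37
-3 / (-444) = 1 / 148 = 0.01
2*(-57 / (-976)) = 57 / 488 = 0.12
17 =17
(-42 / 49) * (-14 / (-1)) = -12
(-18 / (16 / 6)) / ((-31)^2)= -27 / 3844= -0.01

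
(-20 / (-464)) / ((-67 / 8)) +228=442994 / 1943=227.99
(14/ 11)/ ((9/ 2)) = 28/ 99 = 0.28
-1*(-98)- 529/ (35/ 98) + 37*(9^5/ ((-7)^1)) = -10972477/ 35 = -313499.34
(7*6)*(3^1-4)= -42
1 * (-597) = -597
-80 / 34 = -40 / 17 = -2.35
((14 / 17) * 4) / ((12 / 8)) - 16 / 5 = -256 / 255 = -1.00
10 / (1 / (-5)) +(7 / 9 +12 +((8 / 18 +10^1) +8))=-169 / 9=-18.78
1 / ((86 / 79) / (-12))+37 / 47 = -20687 / 2021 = -10.24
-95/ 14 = -6.79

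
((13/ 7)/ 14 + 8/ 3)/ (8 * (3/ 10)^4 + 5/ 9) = 4.51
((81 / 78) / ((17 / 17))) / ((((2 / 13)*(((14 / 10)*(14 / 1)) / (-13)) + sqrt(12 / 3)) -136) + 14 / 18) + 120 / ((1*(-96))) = -5106185 / 4059676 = -1.26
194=194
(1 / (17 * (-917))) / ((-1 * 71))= 1 / 1106819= 0.00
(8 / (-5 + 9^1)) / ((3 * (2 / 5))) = 5 / 3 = 1.67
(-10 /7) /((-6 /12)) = 20 /7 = 2.86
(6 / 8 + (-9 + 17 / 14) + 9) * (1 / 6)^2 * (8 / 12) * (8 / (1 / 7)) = 55 / 27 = 2.04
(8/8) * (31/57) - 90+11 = -4472/57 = -78.46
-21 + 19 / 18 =-19.94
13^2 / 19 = 8.89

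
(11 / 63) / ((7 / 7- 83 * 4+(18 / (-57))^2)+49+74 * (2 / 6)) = -3971 / 5850264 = -0.00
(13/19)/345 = 13/6555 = 0.00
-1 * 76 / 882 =-38 / 441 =-0.09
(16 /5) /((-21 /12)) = -64 /35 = -1.83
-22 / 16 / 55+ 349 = 348.98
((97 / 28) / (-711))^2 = 0.00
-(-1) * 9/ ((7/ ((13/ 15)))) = 39/ 35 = 1.11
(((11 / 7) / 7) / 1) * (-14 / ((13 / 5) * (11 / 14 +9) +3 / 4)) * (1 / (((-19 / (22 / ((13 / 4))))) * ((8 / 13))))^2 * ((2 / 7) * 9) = -958320 / 9266509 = -0.10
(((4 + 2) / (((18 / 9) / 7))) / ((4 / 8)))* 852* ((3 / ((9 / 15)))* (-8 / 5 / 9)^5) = -130285568 / 4100625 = -31.77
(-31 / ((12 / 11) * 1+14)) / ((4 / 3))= -1023 / 664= -1.54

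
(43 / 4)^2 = 1849 / 16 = 115.56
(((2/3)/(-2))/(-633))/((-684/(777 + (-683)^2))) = -233633/649458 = -0.36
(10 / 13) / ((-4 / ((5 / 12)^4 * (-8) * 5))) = 15625 / 67392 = 0.23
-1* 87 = -87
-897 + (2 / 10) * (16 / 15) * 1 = -67259 / 75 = -896.79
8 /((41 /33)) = 264 /41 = 6.44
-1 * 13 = -13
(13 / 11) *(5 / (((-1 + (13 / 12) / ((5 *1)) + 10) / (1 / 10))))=390 / 6083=0.06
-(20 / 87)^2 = -400 / 7569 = -0.05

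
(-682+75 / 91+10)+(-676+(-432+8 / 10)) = -809161 / 455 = -1778.38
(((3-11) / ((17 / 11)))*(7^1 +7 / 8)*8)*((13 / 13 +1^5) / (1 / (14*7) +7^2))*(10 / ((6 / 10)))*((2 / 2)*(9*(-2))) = 108662400 / 27217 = 3992.45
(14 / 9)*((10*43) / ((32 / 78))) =19565 / 12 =1630.42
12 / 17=0.71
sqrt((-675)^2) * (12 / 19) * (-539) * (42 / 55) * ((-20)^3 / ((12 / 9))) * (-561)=-590637334736.84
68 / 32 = 17 / 8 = 2.12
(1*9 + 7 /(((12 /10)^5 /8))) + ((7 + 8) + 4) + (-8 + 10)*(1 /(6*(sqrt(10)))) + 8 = sqrt(10) /30 + 56867 /972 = 58.61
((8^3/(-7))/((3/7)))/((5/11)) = -5632/15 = -375.47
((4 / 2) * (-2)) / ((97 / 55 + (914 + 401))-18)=-55 / 17858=-0.00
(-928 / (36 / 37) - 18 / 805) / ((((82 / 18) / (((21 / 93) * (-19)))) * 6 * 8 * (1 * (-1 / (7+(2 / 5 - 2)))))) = -590829111 / 5846600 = -101.06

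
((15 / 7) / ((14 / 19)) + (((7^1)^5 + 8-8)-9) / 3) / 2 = 1647059 / 588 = 2801.12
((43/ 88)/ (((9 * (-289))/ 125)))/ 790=-0.00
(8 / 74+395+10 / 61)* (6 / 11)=5352774 / 24827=215.60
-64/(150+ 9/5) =-320/759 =-0.42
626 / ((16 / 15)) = 4695 / 8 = 586.88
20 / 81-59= -4759 / 81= -58.75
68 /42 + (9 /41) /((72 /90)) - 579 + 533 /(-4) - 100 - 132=-811369 /861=-942.36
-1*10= -10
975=975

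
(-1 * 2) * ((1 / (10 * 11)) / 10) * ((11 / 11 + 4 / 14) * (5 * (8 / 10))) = -0.01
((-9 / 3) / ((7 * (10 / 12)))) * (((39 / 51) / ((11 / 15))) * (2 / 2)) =-702 / 1309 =-0.54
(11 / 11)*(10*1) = 10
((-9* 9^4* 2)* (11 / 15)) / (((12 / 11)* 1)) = -793881 / 10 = -79388.10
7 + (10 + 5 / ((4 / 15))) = 35.75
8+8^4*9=36872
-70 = -70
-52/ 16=-13/ 4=-3.25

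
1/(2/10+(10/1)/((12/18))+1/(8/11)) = 0.06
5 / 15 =1 / 3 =0.33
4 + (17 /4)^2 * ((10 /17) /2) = 149 /16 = 9.31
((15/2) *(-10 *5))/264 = -125/88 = -1.42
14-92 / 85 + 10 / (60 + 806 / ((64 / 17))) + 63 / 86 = 877535893 / 64116010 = 13.69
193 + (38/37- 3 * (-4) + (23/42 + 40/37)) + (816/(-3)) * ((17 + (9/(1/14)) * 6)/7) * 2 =-93030967/1554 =-59865.49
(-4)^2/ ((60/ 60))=16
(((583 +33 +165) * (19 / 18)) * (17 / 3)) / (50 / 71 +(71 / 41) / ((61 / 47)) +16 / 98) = 2194935065477 / 1034501814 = 2121.73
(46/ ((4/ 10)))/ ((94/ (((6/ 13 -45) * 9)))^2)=3122769915/ 1493284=2091.21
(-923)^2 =851929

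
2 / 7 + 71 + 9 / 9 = 506 / 7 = 72.29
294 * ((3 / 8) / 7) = 63 / 4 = 15.75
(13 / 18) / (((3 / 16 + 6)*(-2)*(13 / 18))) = -8 / 99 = -0.08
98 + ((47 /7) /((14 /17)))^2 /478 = 450528177 /4590712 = 98.14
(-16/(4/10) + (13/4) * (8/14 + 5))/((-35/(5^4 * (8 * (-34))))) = -106336.73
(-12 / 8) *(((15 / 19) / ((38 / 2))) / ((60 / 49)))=-147 / 2888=-0.05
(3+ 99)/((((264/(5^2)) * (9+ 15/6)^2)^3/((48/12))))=265625/1773321914331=0.00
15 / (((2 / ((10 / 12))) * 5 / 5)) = 25 / 4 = 6.25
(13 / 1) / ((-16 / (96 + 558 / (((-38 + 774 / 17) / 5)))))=-388167 / 1024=-379.07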